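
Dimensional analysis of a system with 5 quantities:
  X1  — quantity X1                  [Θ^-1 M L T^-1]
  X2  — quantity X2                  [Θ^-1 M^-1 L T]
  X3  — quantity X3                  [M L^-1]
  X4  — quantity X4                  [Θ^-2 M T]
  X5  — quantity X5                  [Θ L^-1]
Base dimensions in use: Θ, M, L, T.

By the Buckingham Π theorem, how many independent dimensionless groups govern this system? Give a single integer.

2

Write exponents as rows Θ,M,L,T / cols X1,X2,X3,X4,X5:
  Θ: [-1 -1  0 -2  1]
  M: [ 1 -1  1  1  0]
  L: [ 1  1 -1  0 -1]
  T: [-1  1  0  1  0]
Row reduction gives pivot columns X1,X2,X3; rank = 3
Π count = n − r = 5 − 3 = 2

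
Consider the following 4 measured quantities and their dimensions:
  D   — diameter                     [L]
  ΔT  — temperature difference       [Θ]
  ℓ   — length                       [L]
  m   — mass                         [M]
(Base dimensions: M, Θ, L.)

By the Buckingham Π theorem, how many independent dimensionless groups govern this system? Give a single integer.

1

Exponent matrix [M,Θ,L] × [D,ΔT,ℓ,m]:
  M: [ 0  0  0  1]
  Θ: [ 0  1  0  0]
  L: [ 1  0  1  0]
RREF → pivots at {D,ΔT,m} ⇒ r = 3
4 vars − rank 3 = 1 Π group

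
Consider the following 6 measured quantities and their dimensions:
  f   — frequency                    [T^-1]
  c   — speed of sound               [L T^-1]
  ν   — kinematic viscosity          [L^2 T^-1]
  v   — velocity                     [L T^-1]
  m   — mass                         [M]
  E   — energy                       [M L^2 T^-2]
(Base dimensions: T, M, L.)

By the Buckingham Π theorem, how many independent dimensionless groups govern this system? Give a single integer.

3

Dimensional matrix (T×M×L by f×c×ν×v×m×E):
  T: [-1 -1 -1 -1  0 -2]
  M: [ 0  0  0  0  1  1]
  L: [ 0  1  2  1  0  2]
Row reduction gives pivot columns f,c,m; rank = 3
n=6, r=3 ⇒ 3 dimensionless groups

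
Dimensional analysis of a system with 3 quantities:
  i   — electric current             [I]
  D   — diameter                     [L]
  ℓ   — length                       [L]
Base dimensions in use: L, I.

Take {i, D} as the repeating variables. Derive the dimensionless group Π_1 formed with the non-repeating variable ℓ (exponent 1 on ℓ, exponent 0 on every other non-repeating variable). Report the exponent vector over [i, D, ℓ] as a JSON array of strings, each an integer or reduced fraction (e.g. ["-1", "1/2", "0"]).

Write exponents as rows L,I / cols i,D,ℓ:
  L: [ 0  1  1]
  I: [ 1  0  0]
Echelon form has 2 nonzero rows (pivots: i,D)
Repeat: i,D; free: ℓ
RREF:
  r0: [   1    0    0]
  r1: [   0    1    1]
Fix exponent of ℓ at 1; solve each RREF row for its pivot's exponent:
  r0: exp(i) + (0)·1 = 0 ⇒ exp(i) = 0
  r1: exp(D) + (1)·1 = 0 ⇒ exp(D) = -1
Π_1 = D^-1 · ℓ

["0", "-1", "1"]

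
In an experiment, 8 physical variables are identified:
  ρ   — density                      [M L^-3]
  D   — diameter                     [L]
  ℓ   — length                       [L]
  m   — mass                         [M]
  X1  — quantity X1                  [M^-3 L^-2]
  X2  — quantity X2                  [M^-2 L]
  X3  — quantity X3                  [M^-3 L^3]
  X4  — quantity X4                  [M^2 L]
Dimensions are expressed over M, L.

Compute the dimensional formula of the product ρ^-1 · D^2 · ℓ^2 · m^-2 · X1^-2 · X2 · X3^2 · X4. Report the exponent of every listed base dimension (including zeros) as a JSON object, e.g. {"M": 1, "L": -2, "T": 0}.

Dimensional matrix (M×L by ρ×D×ℓ×m×X1×X2×X3×X4):
  M: [ 1  0  0  1 -3 -2 -3  2]
  L: [-3  1  1  0 -2  1  3  1]
  [M]: (-1)·1+(2)·0+(2)·0+(-2)·1+(-2)·-3+(1)·-2+(2)·-3+(1)·2 = -3
  [L]: (-1)·-3+(2)·1+(2)·1+(-2)·0+(-2)·-2+(1)·1+(2)·3+(1)·1 = 19
⇒ M^-3 L^19

{"M": -3, "L": 19}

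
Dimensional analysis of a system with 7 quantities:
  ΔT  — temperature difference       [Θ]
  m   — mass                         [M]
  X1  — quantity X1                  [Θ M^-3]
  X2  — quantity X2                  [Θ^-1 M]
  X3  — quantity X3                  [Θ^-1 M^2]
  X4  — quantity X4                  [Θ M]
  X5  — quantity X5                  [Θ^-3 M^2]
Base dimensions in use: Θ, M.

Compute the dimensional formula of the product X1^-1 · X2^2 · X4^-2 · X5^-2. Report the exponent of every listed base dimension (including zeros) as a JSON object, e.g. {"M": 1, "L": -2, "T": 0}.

{"Θ": 1, "M": -1}

Write exponents as rows Θ,M / cols ΔT,m,X1,X2,X3,X4,X5:
  Θ: [ 1  0  1 -1 -1  1 -3]
  M: [ 0  1 -3  1  2  1  2]
  [Θ]: (-1)·1+(2)·-1+(-2)·1+(-2)·-3 = 1
  [M]: (-1)·-3+(2)·1+(-2)·1+(-2)·2 = -1
⇒ Θ M^-1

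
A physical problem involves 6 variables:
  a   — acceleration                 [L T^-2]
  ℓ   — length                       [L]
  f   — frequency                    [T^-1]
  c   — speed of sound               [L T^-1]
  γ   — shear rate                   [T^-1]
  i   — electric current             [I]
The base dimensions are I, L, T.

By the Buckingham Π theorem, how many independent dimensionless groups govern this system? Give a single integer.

Dimensional matrix (I×L×T by a×ℓ×f×c×γ×i):
  I: [ 0  0  0  0  0  1]
  L: [ 1  1  0  1  0  0]
  T: [-2  0 -1 -1 -1  0]
Row reduction gives pivot columns a,ℓ,i; rank = 3
Π count = n − r = 6 − 3 = 3

3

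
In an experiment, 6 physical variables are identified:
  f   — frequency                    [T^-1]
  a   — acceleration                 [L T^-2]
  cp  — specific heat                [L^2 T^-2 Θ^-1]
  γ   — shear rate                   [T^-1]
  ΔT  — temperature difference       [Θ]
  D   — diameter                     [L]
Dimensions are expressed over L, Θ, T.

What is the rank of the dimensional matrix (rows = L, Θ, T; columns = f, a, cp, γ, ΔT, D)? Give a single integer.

Dimensional matrix (L×Θ×T by f×a×cp×γ×ΔT×D):
  L: [ 0  1  2  0  0  1]
  Θ: [ 0  0 -1  0  1  0]
  T: [-1 -2 -2 -1  0  0]
RREF → pivots at {f,a,cp} ⇒ r = 3

3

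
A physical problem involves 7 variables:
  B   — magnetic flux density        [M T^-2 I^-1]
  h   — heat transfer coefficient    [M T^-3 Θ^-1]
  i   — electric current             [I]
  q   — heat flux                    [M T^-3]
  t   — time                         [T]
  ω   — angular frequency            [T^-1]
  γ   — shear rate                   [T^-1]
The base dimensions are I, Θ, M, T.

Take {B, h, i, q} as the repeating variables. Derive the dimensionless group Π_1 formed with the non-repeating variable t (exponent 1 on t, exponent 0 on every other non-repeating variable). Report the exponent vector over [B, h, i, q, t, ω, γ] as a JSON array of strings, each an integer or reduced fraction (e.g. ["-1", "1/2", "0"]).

["-1", "0", "-1", "1", "1", "0", "0"]

Write exponents as rows I,Θ,M,T / cols B,h,i,q,t,ω,γ:
  I: [-1  0  1  0  0  0  0]
  Θ: [ 0 -1  0  0  0  0  0]
  M: [ 1  1  0  1  0  0  0]
  T: [-2 -3  0 -3  1 -1 -1]
Row reduction gives pivot columns B,h,i,q; rank = 4
Repeat: B,h,i,q; free: t,ω,γ
RREF:
  r0: [   1    0    0    0    1   -1   -1]
  r1: [   0    1    0    0    0    0    0]
  r2: [   0    0    1    0    1   -1   -1]
  r3: [   0    0    0    1   -1    1    1]
Fix exponent of t at 1, ω at 0, γ at 0; solve each RREF row for its pivot's exponent:
  r0: exp(B) + (1)·1 = 0 ⇒ exp(B) = -1
  r1: exp(h) + (0)·1 = 0 ⇒ exp(h) = 0
  r2: exp(i) + (1)·1 = 0 ⇒ exp(i) = -1
  r3: exp(q) + (-1)·1 = 0 ⇒ exp(q) = 1
Π_1 = B^-1 · i^-1 · q · t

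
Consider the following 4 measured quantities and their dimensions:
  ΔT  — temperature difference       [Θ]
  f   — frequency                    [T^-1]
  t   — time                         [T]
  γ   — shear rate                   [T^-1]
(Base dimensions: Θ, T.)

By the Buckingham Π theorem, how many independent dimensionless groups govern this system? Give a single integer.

2

Dimensional matrix (Θ×T by ΔT×f×t×γ):
  Θ: [ 1  0  0  0]
  T: [ 0 -1  1 -1]
Row reduction gives pivot columns ΔT,f; rank = 2
Π count = n − r = 4 − 2 = 2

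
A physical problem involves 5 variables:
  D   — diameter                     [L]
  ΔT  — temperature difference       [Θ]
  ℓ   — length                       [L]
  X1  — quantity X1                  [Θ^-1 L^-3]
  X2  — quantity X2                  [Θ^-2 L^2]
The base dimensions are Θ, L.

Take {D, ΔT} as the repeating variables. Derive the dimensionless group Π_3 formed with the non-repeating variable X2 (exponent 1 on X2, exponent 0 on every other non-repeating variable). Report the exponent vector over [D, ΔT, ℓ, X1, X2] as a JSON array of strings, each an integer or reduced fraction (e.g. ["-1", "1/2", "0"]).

["-2", "2", "0", "0", "1"]

Write exponents as rows Θ,L / cols D,ΔT,ℓ,X1,X2:
  Θ: [ 0  1  0 -1 -2]
  L: [ 1  0  1 -3  2]
RREF → pivots at {D,ΔT} ⇒ r = 2
Repeat: D,ΔT; free: ℓ,X1,X2
RREF:
  r0: [   1    0    1   -3    2]
  r1: [   0    1    0   -1   -2]
Fix exponent of X2 at 1, ℓ at 0, X1 at 0; solve each RREF row for its pivot's exponent:
  r0: exp(D) + (2)·1 = 0 ⇒ exp(D) = -2
  r1: exp(ΔT) + (-2)·1 = 0 ⇒ exp(ΔT) = 2
Π_3 = D^-2 · ΔT^2 · X2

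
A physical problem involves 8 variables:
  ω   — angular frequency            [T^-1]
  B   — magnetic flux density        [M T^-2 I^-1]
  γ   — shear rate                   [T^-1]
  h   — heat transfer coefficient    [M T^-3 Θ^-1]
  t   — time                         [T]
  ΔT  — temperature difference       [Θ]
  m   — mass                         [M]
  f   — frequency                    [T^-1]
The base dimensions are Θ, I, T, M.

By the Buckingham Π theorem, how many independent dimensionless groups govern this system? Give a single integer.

Dimensional matrix (Θ×I×T×M by ω×B×γ×h×t×ΔT×m×f):
  Θ: [ 0  0  0 -1  0  1  0  0]
  I: [ 0 -1  0  0  0  0  0  0]
  T: [-1 -2 -1 -3  1  0  0 -1]
  M: [ 0  1  0  1  0  0  1  0]
Row reduction gives pivot columns ω,B,h,ΔT; rank = 4
Π count = n − r = 8 − 4 = 4

4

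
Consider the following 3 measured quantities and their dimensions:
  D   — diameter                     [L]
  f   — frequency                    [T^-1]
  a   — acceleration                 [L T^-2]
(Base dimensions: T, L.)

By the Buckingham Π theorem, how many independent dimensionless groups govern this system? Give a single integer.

Write exponents as rows T,L / cols D,f,a:
  T: [ 0 -1 -2]
  L: [ 1  0  1]
RREF → pivots at {D,f} ⇒ r = 2
3 vars − rank 2 = 1 Π group

1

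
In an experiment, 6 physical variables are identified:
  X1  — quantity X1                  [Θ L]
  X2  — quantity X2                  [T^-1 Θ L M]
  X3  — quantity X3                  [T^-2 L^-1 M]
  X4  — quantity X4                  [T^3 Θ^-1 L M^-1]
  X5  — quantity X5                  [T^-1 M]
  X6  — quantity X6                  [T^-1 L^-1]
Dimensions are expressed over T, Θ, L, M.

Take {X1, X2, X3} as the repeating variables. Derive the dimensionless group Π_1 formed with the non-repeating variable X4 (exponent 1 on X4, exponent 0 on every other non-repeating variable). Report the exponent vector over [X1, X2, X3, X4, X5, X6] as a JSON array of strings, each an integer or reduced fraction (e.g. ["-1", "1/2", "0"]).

Write exponents as rows T,Θ,L,M / cols X1,X2,X3,X4,X5,X6:
  T: [ 0 -1 -2  3 -1 -1]
  Θ: [ 1  1  0 -1  0  0]
  L: [ 1  1 -1  1  0 -1]
  M: [ 0  1  1 -1  1  0]
Echelon form has 3 nonzero rows (pivots: X1,X2,X3)
Pivot set = {X1,X2,X3}, free = {X4,X5,X6}
RREF:
  r0: [   1    0    0   -2   -1    1]
  r1: [   0    1    0    1    1   -1]
  r2: [   0    0    1   -2    0    1]
  r3: [   0    0    0    0    0    0]
Fix exponent of X4 at 1, X5 at 0, X6 at 0; solve each RREF row for its pivot's exponent:
  r0: exp(X1) + (-2)·1 = 0 ⇒ exp(X1) = 2
  r1: exp(X2) + (1)·1 = 0 ⇒ exp(X2) = -1
  r2: exp(X3) + (-2)·1 = 0 ⇒ exp(X3) = 2
Π_1 = X1^2 · X2^-1 · X3^2 · X4

["2", "-1", "2", "1", "0", "0"]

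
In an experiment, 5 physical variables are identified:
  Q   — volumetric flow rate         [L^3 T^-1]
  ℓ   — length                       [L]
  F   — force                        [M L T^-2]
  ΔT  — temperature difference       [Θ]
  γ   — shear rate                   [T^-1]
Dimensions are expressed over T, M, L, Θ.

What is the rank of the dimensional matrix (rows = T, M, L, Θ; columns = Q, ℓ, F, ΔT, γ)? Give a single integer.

4

Write exponents as rows T,M,L,Θ / cols Q,ℓ,F,ΔT,γ:
  T: [-1  0 -2  0 -1]
  M: [ 0  0  1  0  0]
  L: [ 3  1  1  0  0]
  Θ: [ 0  0  0  1  0]
Echelon form has 4 nonzero rows (pivots: Q,ℓ,F,ΔT)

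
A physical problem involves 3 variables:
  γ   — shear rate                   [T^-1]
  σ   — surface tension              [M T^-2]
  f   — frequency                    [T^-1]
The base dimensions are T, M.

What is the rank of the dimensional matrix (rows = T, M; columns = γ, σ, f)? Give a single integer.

2

Write exponents as rows T,M / cols γ,σ,f:
  T: [-1 -2 -1]
  M: [ 0  1  0]
Row reduction gives pivot columns γ,σ; rank = 2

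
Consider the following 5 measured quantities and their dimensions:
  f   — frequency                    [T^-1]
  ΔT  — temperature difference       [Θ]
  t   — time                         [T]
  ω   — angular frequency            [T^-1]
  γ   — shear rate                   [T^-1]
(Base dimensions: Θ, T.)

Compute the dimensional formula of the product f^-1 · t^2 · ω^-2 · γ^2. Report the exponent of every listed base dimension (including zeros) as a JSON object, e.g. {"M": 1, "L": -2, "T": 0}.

{"Θ": 0, "T": 3}

Exponent matrix [Θ,T] × [f,ΔT,t,ω,γ]:
  Θ: [ 0  1  0  0  0]
  T: [-1  0  1 -1 -1]
  [Θ]: (-1)·0+(2)·0+(-2)·0+(2)·0 = 0
  [T]: (-1)·-1+(2)·1+(-2)·-1+(2)·-1 = 3
⇒ T^3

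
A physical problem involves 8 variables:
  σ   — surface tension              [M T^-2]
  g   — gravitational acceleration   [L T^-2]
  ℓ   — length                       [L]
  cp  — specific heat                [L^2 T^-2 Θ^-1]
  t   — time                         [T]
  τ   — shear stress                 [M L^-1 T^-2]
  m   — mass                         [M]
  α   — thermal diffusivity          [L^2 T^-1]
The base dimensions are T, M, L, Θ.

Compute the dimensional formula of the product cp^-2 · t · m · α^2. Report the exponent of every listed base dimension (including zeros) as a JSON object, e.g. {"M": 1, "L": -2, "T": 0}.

{"T": 3, "M": 1, "L": 0, "Θ": 2}

Exponent matrix [T,M,L,Θ] × [σ,g,ℓ,cp,t,τ,m,α]:
  T: [-2 -2  0 -2  1 -2  0 -1]
  M: [ 1  0  0  0  0  1  1  0]
  L: [ 0  1  1  2  0 -1  0  2]
  Θ: [ 0  0  0 -1  0  0  0  0]
  [T]: (-2)·-2+(1)·1+(1)·0+(2)·-1 = 3
  [M]: (-2)·0+(1)·0+(1)·1+(2)·0 = 1
  [L]: (-2)·2+(1)·0+(1)·0+(2)·2 = 0
  [Θ]: (-2)·-1+(1)·0+(1)·0+(2)·0 = 2
⇒ T^3 M Θ^2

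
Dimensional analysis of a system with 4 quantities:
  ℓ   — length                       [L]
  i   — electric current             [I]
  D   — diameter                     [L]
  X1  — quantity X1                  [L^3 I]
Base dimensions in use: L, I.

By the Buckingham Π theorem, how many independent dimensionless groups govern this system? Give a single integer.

2

Dimensional matrix (L×I by ℓ×i×D×X1):
  L: [ 1  0  1  3]
  I: [ 0  1  0  1]
Echelon form has 2 nonzero rows (pivots: ℓ,i)
4 vars − rank 2 = 2 Π groups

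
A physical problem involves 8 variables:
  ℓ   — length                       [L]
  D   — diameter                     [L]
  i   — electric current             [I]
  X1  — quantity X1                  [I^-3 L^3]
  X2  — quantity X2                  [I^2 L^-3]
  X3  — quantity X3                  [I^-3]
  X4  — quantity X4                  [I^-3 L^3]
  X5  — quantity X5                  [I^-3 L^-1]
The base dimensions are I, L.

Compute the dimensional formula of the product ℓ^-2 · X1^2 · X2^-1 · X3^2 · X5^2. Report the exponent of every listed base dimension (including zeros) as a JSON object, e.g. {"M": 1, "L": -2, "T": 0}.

{"I": -20, "L": 5}

Exponent matrix [I,L] × [ℓ,D,i,X1,X2,X3,X4,X5]:
  I: [ 0  0  1 -3  2 -3 -3 -3]
  L: [ 1  1  0  3 -3  0  3 -1]
  [I]: (-2)·0+(2)·-3+(-1)·2+(2)·-3+(2)·-3 = -20
  [L]: (-2)·1+(2)·3+(-1)·-3+(2)·0+(2)·-1 = 5
⇒ I^-20 L^5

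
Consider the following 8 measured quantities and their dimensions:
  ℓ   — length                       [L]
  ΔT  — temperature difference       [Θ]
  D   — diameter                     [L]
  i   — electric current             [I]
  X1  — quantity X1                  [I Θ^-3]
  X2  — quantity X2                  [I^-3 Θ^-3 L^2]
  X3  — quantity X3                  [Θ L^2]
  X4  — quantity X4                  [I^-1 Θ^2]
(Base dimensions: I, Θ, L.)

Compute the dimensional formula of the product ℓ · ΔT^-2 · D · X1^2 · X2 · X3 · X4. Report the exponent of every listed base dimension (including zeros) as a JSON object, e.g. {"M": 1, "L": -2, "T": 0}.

{"I": -2, "Θ": -8, "L": 6}

Write exponents as rows I,Θ,L / cols ℓ,ΔT,D,i,X1,X2,X3,X4:
  I: [ 0  0  0  1  1 -3  0 -1]
  Θ: [ 0  1  0  0 -3 -3  1  2]
  L: [ 1  0  1  0  0  2  2  0]
  [I]: (1)·0+(-2)·0+(1)·0+(2)·1+(1)·-3+(1)·0+(1)·-1 = -2
  [Θ]: (1)·0+(-2)·1+(1)·0+(2)·-3+(1)·-3+(1)·1+(1)·2 = -8
  [L]: (1)·1+(-2)·0+(1)·1+(2)·0+(1)·2+(1)·2+(1)·0 = 6
⇒ I^-2 Θ^-8 L^6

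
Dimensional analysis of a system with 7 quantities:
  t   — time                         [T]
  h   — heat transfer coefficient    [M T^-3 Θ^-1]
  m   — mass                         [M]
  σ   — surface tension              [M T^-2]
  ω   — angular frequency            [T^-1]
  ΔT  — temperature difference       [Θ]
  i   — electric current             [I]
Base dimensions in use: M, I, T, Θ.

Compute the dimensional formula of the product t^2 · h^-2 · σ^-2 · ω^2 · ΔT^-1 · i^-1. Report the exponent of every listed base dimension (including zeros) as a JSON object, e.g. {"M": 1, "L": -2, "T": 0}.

{"M": -4, "I": -1, "T": 10, "Θ": 1}

Dimensional matrix (M×I×T×Θ by t×h×m×σ×ω×ΔT×i):
  M: [ 0  1  1  1  0  0  0]
  I: [ 0  0  0  0  0  0  1]
  T: [ 1 -3  0 -2 -1  0  0]
  Θ: [ 0 -1  0  0  0  1  0]
  [M]: (2)·0+(-2)·1+(-2)·1+(2)·0+(-1)·0+(-1)·0 = -4
  [I]: (2)·0+(-2)·0+(-2)·0+(2)·0+(-1)·0+(-1)·1 = -1
  [T]: (2)·1+(-2)·-3+(-2)·-2+(2)·-1+(-1)·0+(-1)·0 = 10
  [Θ]: (2)·0+(-2)·-1+(-2)·0+(2)·0+(-1)·1+(-1)·0 = 1
⇒ M^-4 I^-1 T^10 Θ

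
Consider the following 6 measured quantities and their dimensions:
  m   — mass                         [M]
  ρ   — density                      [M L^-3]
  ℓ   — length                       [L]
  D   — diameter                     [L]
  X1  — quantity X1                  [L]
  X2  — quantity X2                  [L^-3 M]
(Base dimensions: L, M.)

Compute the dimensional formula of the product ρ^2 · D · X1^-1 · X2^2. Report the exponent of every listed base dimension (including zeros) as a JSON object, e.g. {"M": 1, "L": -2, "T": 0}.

Exponent matrix [L,M] × [m,ρ,ℓ,D,X1,X2]:
  L: [ 0 -3  1  1  1 -3]
  M: [ 1  1  0  0  0  1]
  [L]: (2)·-3+(1)·1+(-1)·1+(2)·-3 = -12
  [M]: (2)·1+(1)·0+(-1)·0+(2)·1 = 4
⇒ L^-12 M^4

{"L": -12, "M": 4}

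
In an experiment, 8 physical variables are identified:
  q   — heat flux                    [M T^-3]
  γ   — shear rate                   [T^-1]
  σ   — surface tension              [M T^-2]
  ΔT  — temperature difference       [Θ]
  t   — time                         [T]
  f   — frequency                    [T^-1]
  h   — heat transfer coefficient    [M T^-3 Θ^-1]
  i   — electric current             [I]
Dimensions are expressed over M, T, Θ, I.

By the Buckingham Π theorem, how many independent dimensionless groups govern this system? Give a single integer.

Exponent matrix [M,T,Θ,I] × [q,γ,σ,ΔT,t,f,h,i]:
  M: [ 1  0  1  0  0  0  1  0]
  T: [-3 -1 -2  0  1 -1 -3  0]
  Θ: [ 0  0  0  1  0  0 -1  0]
  I: [ 0  0  0  0  0  0  0  1]
Row reduction gives pivot columns q,γ,ΔT,i; rank = 4
n=8, r=4 ⇒ 4 dimensionless groups

4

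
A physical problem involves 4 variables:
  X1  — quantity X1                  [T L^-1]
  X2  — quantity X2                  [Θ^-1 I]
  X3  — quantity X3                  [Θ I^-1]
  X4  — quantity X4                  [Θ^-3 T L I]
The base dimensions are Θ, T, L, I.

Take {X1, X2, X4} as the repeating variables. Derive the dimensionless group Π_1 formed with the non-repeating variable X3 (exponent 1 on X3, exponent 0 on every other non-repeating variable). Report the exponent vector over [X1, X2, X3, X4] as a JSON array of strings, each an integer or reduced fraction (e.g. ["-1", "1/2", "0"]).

Write exponents as rows Θ,T,L,I / cols X1,X2,X3,X4:
  Θ: [ 0 -1  1 -3]
  T: [ 1  0  0  1]
  L: [-1  0  0  1]
  I: [ 0  1 -1  1]
Row reduction gives pivot columns X1,X2,X4; rank = 3
Repeat: X1,X2,X4; free: X3
RREF:
  r0: [   1    0    0    0]
  r1: [   0    1   -1    0]
  r2: [   0    0    0    1]
  r3: [   0    0    0    0]
Fix exponent of X3 at 1; solve each RREF row for its pivot's exponent:
  r0: exp(X1) + (0)·1 = 0 ⇒ exp(X1) = 0
  r1: exp(X2) + (-1)·1 = 0 ⇒ exp(X2) = 1
  r2: exp(X4) + (0)·1 = 0 ⇒ exp(X4) = 0
Π_1 = X2 · X3

["0", "1", "1", "0"]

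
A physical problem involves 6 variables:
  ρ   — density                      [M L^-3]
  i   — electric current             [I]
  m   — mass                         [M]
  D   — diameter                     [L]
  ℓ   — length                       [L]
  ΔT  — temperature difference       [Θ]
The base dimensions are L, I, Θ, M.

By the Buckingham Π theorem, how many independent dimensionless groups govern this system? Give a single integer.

Write exponents as rows L,I,Θ,M / cols ρ,i,m,D,ℓ,ΔT:
  L: [-3  0  0  1  1  0]
  I: [ 0  1  0  0  0  0]
  Θ: [ 0  0  0  0  0  1]
  M: [ 1  0  1  0  0  0]
RREF → pivots at {ρ,i,m,ΔT} ⇒ r = 4
n=6, r=4 ⇒ 2 dimensionless groups

2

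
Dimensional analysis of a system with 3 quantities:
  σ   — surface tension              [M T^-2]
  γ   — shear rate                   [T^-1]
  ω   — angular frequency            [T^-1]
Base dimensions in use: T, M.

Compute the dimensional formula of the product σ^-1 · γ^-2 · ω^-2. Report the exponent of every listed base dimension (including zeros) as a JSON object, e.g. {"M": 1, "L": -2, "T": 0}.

{"T": 6, "M": -1}

Dimensional matrix (T×M by σ×γ×ω):
  T: [-2 -1 -1]
  M: [ 1  0  0]
  [T]: (-1)·-2+(-2)·-1+(-2)·-1 = 6
  [M]: (-1)·1+(-2)·0+(-2)·0 = -1
⇒ T^6 M^-1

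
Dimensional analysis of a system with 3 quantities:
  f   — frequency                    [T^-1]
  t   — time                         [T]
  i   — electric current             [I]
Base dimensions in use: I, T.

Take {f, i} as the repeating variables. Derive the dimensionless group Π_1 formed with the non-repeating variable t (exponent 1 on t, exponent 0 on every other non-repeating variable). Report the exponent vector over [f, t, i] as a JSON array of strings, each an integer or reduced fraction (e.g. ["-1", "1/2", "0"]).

["1", "1", "0"]

Exponent matrix [I,T] × [f,t,i]:
  I: [ 0  0  1]
  T: [-1  1  0]
RREF → pivots at {f,i} ⇒ r = 2
Repeat: f,i; free: t
RREF:
  r0: [   1   -1    0]
  r1: [   0    0    1]
Fix exponent of t at 1; solve each RREF row for its pivot's exponent:
  r0: exp(f) + (-1)·1 = 0 ⇒ exp(f) = 1
  r1: exp(i) + (0)·1 = 0 ⇒ exp(i) = 0
Π_1 = f · t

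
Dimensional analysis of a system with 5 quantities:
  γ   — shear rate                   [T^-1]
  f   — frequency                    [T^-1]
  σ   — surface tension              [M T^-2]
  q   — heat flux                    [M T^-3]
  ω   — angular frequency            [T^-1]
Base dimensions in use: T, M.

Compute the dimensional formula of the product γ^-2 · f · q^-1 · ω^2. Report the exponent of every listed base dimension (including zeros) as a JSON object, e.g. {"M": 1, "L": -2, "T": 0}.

{"T": 2, "M": -1}

Dimensional matrix (T×M by γ×f×σ×q×ω):
  T: [-1 -1 -2 -3 -1]
  M: [ 0  0  1  1  0]
  [T]: (-2)·-1+(1)·-1+(-1)·-3+(2)·-1 = 2
  [M]: (-2)·0+(1)·0+(-1)·1+(2)·0 = -1
⇒ T^2 M^-1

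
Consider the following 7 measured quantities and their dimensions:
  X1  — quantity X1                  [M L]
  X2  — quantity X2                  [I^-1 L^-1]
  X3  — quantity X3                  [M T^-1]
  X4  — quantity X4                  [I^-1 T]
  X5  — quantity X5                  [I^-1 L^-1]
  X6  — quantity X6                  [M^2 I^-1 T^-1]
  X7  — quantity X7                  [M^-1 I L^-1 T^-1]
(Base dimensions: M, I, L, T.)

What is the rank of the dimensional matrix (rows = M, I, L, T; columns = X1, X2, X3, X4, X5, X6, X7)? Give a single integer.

Dimensional matrix (M×I×L×T by X1×X2×X3×X4×X5×X6×X7):
  M: [ 1  0  1  0  0  2 -1]
  I: [ 0 -1  0 -1 -1 -1  1]
  L: [ 1 -1  0  0 -1  0 -1]
  T: [ 0  0 -1  1  0 -1 -1]
Echelon form has 3 nonzero rows (pivots: X1,X2,X3)

3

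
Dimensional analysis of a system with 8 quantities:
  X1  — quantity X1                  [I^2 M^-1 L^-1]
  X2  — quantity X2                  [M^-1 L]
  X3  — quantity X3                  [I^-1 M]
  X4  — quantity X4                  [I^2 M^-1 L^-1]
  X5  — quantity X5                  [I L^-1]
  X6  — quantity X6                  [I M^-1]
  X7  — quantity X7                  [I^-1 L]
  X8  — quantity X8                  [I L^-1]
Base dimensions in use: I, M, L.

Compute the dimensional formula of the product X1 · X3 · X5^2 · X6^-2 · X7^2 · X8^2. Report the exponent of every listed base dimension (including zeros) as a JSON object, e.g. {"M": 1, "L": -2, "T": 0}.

{"I": 1, "M": 2, "L": -3}

Write exponents as rows I,M,L / cols X1,X2,X3,X4,X5,X6,X7,X8:
  I: [ 2  0 -1  2  1  1 -1  1]
  M: [-1 -1  1 -1  0 -1  0  0]
  L: [-1  1  0 -1 -1  0  1 -1]
  [I]: (1)·2+(1)·-1+(2)·1+(-2)·1+(2)·-1+(2)·1 = 1
  [M]: (1)·-1+(1)·1+(2)·0+(-2)·-1+(2)·0+(2)·0 = 2
  [L]: (1)·-1+(1)·0+(2)·-1+(-2)·0+(2)·1+(2)·-1 = -3
⇒ I M^2 L^-3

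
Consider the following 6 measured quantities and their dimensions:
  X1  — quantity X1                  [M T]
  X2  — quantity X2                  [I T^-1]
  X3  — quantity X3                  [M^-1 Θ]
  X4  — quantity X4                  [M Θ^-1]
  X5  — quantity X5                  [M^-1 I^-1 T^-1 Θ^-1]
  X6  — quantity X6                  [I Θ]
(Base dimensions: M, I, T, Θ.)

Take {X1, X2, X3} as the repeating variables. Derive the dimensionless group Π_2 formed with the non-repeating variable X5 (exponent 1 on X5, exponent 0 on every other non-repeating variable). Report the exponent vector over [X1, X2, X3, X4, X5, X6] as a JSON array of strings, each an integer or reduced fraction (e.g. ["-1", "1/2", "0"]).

["2", "1", "1", "0", "1", "0"]

Dimensional matrix (M×I×T×Θ by X1×X2×X3×X4×X5×X6):
  M: [ 1  0 -1  1 -1  0]
  I: [ 0  1  0  0 -1  1]
  T: [ 1 -1  0  0 -1  0]
  Θ: [ 0  0  1 -1 -1  1]
Row reduction gives pivot columns X1,X2,X3; rank = 3
Repeat: X1,X2,X3; free: X4,X5,X6
RREF:
  r0: [   1    0    0    0   -2    1]
  r1: [   0    1    0    0   -1    1]
  r2: [   0    0    1   -1   -1    1]
  r3: [   0    0    0    0    0    0]
Fix exponent of X5 at 1, X4 at 0, X6 at 0; solve each RREF row for its pivot's exponent:
  r0: exp(X1) + (-2)·1 = 0 ⇒ exp(X1) = 2
  r1: exp(X2) + (-1)·1 = 0 ⇒ exp(X2) = 1
  r2: exp(X3) + (-1)·1 = 0 ⇒ exp(X3) = 1
Π_2 = X1^2 · X2 · X3 · X5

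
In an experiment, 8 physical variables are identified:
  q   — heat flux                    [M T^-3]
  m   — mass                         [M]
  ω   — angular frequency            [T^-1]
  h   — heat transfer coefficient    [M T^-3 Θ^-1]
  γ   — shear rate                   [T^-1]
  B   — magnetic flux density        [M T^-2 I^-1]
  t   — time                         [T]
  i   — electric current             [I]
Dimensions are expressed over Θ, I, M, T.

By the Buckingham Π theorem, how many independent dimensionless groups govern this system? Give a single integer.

Write exponents as rows Θ,I,M,T / cols q,m,ω,h,γ,B,t,i:
  Θ: [ 0  0  0 -1  0  0  0  0]
  I: [ 0  0  0  0  0 -1  0  1]
  M: [ 1  1  0  1  0  1  0  0]
  T: [-3  0 -1 -3 -1 -2  1  0]
Row reduction gives pivot columns q,m,h,B; rank = 4
Π count = n − r = 8 − 4 = 4

4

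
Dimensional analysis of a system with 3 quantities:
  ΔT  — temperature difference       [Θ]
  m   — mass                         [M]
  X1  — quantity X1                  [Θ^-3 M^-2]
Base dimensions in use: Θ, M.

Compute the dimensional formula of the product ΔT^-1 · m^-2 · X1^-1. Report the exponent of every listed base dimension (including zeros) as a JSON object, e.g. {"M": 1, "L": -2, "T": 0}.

{"Θ": 2, "M": 0}

Dimensional matrix (Θ×M by ΔT×m×X1):
  Θ: [ 1  0 -3]
  M: [ 0  1 -2]
  [Θ]: (-1)·1+(-2)·0+(-1)·-3 = 2
  [M]: (-1)·0+(-2)·1+(-1)·-2 = 0
⇒ Θ^2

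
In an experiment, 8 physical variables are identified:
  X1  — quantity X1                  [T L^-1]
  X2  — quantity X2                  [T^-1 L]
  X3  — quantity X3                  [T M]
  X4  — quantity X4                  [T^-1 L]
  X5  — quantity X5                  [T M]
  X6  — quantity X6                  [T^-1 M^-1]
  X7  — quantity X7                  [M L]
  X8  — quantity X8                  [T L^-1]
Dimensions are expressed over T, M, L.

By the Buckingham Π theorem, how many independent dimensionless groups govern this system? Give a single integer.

6

Write exponents as rows T,M,L / cols X1,X2,X3,X4,X5,X6,X7,X8:
  T: [ 1 -1  1 -1  1 -1  0  1]
  M: [ 0  0  1  0  1 -1  1  0]
  L: [-1  1  0  1  0  0  1 -1]
Row reduction gives pivot columns X1,X3; rank = 2
n=8, r=2 ⇒ 6 dimensionless groups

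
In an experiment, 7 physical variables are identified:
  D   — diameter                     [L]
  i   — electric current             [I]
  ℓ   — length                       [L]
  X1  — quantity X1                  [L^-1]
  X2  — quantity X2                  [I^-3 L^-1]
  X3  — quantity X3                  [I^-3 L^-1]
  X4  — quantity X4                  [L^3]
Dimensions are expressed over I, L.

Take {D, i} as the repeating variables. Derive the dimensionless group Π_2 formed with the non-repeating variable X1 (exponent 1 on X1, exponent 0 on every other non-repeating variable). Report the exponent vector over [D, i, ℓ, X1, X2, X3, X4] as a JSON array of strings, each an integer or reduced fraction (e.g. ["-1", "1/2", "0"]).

["1", "0", "0", "1", "0", "0", "0"]

Exponent matrix [I,L] × [D,i,ℓ,X1,X2,X3,X4]:
  I: [ 0  1  0  0 -3 -3  0]
  L: [ 1  0  1 -1 -1 -1  3]
RREF → pivots at {D,i} ⇒ r = 2
Repeat: D,i; free: ℓ,X1,X2,X3,X4
RREF:
  r0: [   1    0    1   -1   -1   -1    3]
  r1: [   0    1    0    0   -3   -3    0]
Fix exponent of X1 at 1, ℓ at 0, X2 at 0, X3 at 0, X4 at 0; solve each RREF row for its pivot's exponent:
  r0: exp(D) + (-1)·1 = 0 ⇒ exp(D) = 1
  r1: exp(i) + (0)·1 = 0 ⇒ exp(i) = 0
Π_2 = D · X1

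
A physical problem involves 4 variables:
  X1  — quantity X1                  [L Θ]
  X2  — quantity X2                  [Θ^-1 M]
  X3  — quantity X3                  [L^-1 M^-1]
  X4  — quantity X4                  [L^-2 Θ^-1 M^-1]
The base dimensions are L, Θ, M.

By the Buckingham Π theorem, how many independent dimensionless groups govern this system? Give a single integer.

2

Dimensional matrix (L×Θ×M by X1×X2×X3×X4):
  L: [ 1  0 -1 -2]
  Θ: [ 1 -1  0 -1]
  M: [ 0  1 -1 -1]
Echelon form has 2 nonzero rows (pivots: X1,X2)
4 vars − rank 2 = 2 Π groups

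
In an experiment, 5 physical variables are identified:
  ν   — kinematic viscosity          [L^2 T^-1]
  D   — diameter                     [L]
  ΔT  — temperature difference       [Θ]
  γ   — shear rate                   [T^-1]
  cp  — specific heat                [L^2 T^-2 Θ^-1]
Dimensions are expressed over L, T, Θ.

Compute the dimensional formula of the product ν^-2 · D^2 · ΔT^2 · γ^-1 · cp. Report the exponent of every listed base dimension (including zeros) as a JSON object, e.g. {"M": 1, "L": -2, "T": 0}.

{"L": 0, "T": 1, "Θ": 1}

Dimensional matrix (L×T×Θ by ν×D×ΔT×γ×cp):
  L: [ 2  1  0  0  2]
  T: [-1  0  0 -1 -2]
  Θ: [ 0  0  1  0 -1]
  [L]: (-2)·2+(2)·1+(2)·0+(-1)·0+(1)·2 = 0
  [T]: (-2)·-1+(2)·0+(2)·0+(-1)·-1+(1)·-2 = 1
  [Θ]: (-2)·0+(2)·0+(2)·1+(-1)·0+(1)·-1 = 1
⇒ T Θ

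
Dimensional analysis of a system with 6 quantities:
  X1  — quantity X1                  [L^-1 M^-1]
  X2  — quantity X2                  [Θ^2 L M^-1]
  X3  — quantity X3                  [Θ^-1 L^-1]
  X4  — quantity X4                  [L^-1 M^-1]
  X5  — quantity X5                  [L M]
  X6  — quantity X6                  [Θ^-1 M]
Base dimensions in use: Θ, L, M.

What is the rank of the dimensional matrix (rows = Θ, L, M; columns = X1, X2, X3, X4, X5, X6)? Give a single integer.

Write exponents as rows Θ,L,M / cols X1,X2,X3,X4,X5,X6:
  Θ: [ 0  2 -1  0  0 -1]
  L: [-1  1 -1 -1  1  0]
  M: [-1 -1  0 -1  1  1]
RREF → pivots at {X1,X2} ⇒ r = 2

2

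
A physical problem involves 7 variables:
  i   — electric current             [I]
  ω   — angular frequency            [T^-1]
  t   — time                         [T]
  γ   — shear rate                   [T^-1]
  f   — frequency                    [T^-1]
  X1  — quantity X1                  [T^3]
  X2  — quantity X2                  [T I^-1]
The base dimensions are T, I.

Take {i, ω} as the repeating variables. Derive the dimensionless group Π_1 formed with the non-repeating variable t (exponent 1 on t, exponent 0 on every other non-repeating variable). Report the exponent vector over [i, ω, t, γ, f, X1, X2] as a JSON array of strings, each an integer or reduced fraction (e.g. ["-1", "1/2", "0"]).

Dimensional matrix (T×I by i×ω×t×γ×f×X1×X2):
  T: [ 0 -1  1 -1 -1  3  1]
  I: [ 1  0  0  0  0  0 -1]
Echelon form has 2 nonzero rows (pivots: i,ω)
Repeat: i,ω; free: t,γ,f,X1,X2
RREF:
  r0: [   1    0    0    0    0    0   -1]
  r1: [   0    1   -1    1    1   -3   -1]
Fix exponent of t at 1, γ at 0, f at 0, X1 at 0, X2 at 0; solve each RREF row for its pivot's exponent:
  r0: exp(i) + (0)·1 = 0 ⇒ exp(i) = 0
  r1: exp(ω) + (-1)·1 = 0 ⇒ exp(ω) = 1
Π_1 = ω · t

["0", "1", "1", "0", "0", "0", "0"]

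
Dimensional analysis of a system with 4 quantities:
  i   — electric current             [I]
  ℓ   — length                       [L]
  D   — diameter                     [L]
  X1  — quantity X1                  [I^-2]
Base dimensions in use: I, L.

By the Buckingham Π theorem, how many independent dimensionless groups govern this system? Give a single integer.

Write exponents as rows I,L / cols i,ℓ,D,X1:
  I: [ 1  0  0 -2]
  L: [ 0  1  1  0]
Row reduction gives pivot columns i,ℓ; rank = 2
Π count = n − r = 4 − 2 = 2

2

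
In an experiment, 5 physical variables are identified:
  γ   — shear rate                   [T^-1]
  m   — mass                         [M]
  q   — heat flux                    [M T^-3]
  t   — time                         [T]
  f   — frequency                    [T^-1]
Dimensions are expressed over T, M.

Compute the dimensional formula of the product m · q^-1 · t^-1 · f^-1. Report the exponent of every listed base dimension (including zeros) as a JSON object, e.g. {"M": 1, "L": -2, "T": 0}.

Exponent matrix [T,M] × [γ,m,q,t,f]:
  T: [-1  0 -3  1 -1]
  M: [ 0  1  1  0  0]
  [T]: (1)·0+(-1)·-3+(-1)·1+(-1)·-1 = 3
  [M]: (1)·1+(-1)·1+(-1)·0+(-1)·0 = 0
⇒ T^3

{"T": 3, "M": 0}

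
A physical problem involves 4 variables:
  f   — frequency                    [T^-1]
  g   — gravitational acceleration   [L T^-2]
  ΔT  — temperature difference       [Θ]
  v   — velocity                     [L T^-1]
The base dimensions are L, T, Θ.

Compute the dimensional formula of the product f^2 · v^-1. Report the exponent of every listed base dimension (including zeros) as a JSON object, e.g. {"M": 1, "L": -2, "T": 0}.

Write exponents as rows L,T,Θ / cols f,g,ΔT,v:
  L: [ 0  1  0  1]
  T: [-1 -2  0 -1]
  Θ: [ 0  0  1  0]
  [L]: (2)·0+(-1)·1 = -1
  [T]: (2)·-1+(-1)·-1 = -1
  [Θ]: (2)·0+(-1)·0 = 0
⇒ L^-1 T^-1

{"L": -1, "T": -1, "Θ": 0}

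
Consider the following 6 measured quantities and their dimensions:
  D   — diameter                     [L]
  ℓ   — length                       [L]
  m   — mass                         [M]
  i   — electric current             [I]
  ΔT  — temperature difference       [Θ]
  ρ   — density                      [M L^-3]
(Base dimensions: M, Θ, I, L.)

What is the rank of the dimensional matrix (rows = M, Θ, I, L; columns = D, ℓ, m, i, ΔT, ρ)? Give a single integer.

Exponent matrix [M,Θ,I,L] × [D,ℓ,m,i,ΔT,ρ]:
  M: [ 0  0  1  0  0  1]
  Θ: [ 0  0  0  0  1  0]
  I: [ 0  0  0  1  0  0]
  L: [ 1  1  0  0  0 -3]
RREF → pivots at {D,m,i,ΔT} ⇒ r = 4

4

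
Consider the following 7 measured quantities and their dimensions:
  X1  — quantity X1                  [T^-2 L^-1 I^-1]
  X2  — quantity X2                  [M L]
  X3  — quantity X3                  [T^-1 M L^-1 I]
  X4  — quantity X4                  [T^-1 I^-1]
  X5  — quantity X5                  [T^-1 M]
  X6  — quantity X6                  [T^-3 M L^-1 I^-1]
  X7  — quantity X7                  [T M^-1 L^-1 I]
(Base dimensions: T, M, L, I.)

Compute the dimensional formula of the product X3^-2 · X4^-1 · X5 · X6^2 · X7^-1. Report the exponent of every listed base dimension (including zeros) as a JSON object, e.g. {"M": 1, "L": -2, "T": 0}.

{"T": -5, "M": 2, "L": 1, "I": -4}

Exponent matrix [T,M,L,I] × [X1,X2,X3,X4,X5,X6,X7]:
  T: [-2  0 -1 -1 -1 -3  1]
  M: [ 0  1  1  0  1  1 -1]
  L: [-1  1 -1  0  0 -1 -1]
  I: [-1  0  1 -1  0 -1  1]
  [T]: (-2)·-1+(-1)·-1+(1)·-1+(2)·-3+(-1)·1 = -5
  [M]: (-2)·1+(-1)·0+(1)·1+(2)·1+(-1)·-1 = 2
  [L]: (-2)·-1+(-1)·0+(1)·0+(2)·-1+(-1)·-1 = 1
  [I]: (-2)·1+(-1)·-1+(1)·0+(2)·-1+(-1)·1 = -4
⇒ T^-5 M^2 L I^-4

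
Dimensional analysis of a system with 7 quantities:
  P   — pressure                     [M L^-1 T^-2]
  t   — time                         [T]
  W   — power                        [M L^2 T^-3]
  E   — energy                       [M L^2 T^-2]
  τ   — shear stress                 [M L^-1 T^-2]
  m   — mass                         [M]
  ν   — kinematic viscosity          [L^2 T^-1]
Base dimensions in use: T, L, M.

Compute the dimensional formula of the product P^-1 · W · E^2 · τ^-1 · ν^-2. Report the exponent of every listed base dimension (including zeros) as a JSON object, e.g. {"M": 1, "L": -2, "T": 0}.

Exponent matrix [T,L,M] × [P,t,W,E,τ,m,ν]:
  T: [-2  1 -3 -2 -2  0 -1]
  L: [-1  0  2  2 -1  0  2]
  M: [ 1  0  1  1  1  1  0]
  [T]: (-1)·-2+(1)·-3+(2)·-2+(-1)·-2+(-2)·-1 = -1
  [L]: (-1)·-1+(1)·2+(2)·2+(-1)·-1+(-2)·2 = 4
  [M]: (-1)·1+(1)·1+(2)·1+(-1)·1+(-2)·0 = 1
⇒ T^-1 L^4 M

{"T": -1, "L": 4, "M": 1}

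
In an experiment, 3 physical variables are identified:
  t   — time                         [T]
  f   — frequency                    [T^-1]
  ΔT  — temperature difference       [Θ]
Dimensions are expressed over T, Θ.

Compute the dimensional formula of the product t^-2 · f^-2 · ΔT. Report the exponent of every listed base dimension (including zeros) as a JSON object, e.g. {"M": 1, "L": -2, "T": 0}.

Write exponents as rows T,Θ / cols t,f,ΔT:
  T: [ 1 -1  0]
  Θ: [ 0  0  1]
  [T]: (-2)·1+(-2)·-1+(1)·0 = 0
  [Θ]: (-2)·0+(-2)·0+(1)·1 = 1
⇒ Θ

{"T": 0, "Θ": 1}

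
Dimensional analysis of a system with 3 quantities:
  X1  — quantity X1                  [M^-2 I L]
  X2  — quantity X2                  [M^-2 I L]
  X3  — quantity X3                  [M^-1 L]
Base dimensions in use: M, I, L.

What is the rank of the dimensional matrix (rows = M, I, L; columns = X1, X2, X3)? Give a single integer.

Exponent matrix [M,I,L] × [X1,X2,X3]:
  M: [-2 -2 -1]
  I: [ 1  1  0]
  L: [ 1  1  1]
Echelon form has 2 nonzero rows (pivots: X1,X3)

2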